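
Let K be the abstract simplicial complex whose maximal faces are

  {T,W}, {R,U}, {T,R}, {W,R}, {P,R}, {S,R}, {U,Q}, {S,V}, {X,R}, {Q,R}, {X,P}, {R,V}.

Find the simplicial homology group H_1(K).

Fix the vertex order P < Q < R < S < T < U < V < W < X and write every simplex with vertices in increasing order. Then dim K = 1 and the simplices of K are:

  0-simplices (9): P, Q, R, S, T, U, V, W, X
  1-simplices (12): PR, PX, QR, QU, RS, RT, RU, RV, RW, RX, SV, TW

Hence C_0 ≅ Z^9, C_1 ≅ Z^12.

Boundary ∂_1: C_1 → C_0 maps an edge to its endpoints' difference, ∂[p,q] = q − p. For instance
  ∂PX = X − P.
The 9×12 boundary matrix has rank 8 and Smith normal form diag(1,1,1,1,1,1,1,1).

Now H_k = ker ∂_k / im ∂_{k+1}, so:

  H_1: rank ker ∂_1 − rank ∂_2 = (12 − 8) − 0 = 4, and there is no ∂_2, so H_1 ≅ Z^4.

H_1 ≅ Z^4.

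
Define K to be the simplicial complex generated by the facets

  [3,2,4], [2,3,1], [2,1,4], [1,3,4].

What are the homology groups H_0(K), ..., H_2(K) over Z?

K has 4 vertices, 6 edges, 4 triangles.
rank ∂_0 = 0, rank ∂_1 = 3 ⇒ b_0 = 4 − 0 − 3 = 1; all invariant factors of ∂_1 are 1 so no torsion. So H_0 = Z.
rank ∂_1 = 3, rank ∂_2 = 3 ⇒ b_1 = 6 − 3 − 3 = 0; all invariant factors of ∂_2 are 1 so no torsion. So H_1 = 0.
rank ∂_2 = 3, rank ∂_3 = 0 ⇒ b_2 = 4 − 3 − 0 = 1. So H_2 = Z.

H_0 = Z,  H_1 = 0,  H_2 = Z.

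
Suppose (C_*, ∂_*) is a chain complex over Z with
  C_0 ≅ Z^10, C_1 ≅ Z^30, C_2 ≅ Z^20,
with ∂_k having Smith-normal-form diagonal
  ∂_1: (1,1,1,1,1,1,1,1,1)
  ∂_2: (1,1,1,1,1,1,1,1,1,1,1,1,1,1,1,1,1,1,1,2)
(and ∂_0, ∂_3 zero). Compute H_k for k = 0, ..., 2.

H_0: b_0 = 10 − 0 − 9 = 1; torsion from ∂_1 factors > 1: none. So H_0 ≅ Z.
H_1: b_1 = 30 − 9 − 20 = 1; torsion from ∂_2 factors > 1: [2]. So H_1 ≅ Z ⊕ Z/2.
H_2: b_2 = 20 − 20 − 0 = 0; torsion from ∂_3 factors > 1: none. So H_2 ≅ 0.

H_0 ≅ Z,  H_1 ≅ Z ⊕ Z/2,  H_2 = 0.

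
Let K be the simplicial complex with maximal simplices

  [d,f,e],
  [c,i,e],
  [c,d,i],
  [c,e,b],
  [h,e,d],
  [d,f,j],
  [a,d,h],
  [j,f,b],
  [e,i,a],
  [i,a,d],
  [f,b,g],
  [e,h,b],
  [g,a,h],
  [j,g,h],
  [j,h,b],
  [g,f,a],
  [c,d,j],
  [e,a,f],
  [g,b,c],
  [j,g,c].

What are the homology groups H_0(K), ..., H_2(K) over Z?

K has 10 vertices, 30 edges, 20 triangles.
rank ∂_0 = 0, rank ∂_1 = 9 ⇒ b_0 = 10 − 0 − 9 = 1; all invariant factors of ∂_1 are 1 so no torsion. So H_0 ≅ Z.
rank ∂_1 = 9, rank ∂_2 = 20 ⇒ b_1 = 30 − 9 − 20 = 1; ∂_2 has invariant factor(s) [2] giving torsion. So H_1 ≅ Z × Z/2.
rank ∂_2 = 20, rank ∂_3 = 0 ⇒ b_2 = 20 − 20 − 0 = 0. So H_2 ≅ 0.

H_0 = Z,  H_1 = Z × Z/2,  H_2 = 0.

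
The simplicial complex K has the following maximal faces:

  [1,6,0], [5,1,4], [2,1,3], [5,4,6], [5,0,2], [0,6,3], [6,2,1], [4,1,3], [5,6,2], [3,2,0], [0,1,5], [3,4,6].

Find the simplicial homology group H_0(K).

We work with the vertex ordering 0 < 1 < 2 < 3 < 4 < 5 < 6. The simplices of K, each written with vertices in increasing order, are:

  0-simplices (7): [0], [1], [2], [3], [4], [5], [6]
  1-simplices (18): [0,1], [0,2], [0,3], [0,5], [0,6], [1,2], [1,3], [1,4], [1,5], [1,6], [2,3], [2,5], [2,6], [3,4], [3,6], [4,5], [4,6], [5,6]
  2-simplices (12): [0,1,5], [0,1,6], [0,2,3], [0,2,5], [0,3,6], [1,2,3], [1,2,6], [1,3,4], [1,4,5], [2,5,6], [3,4,6], [4,5,6]

so the chain groups are C_0 ≅ Z^7, C_1 ≅ Z^18, C_2 ≅ Z^12.

Boundary ∂_1: C_1 → C_0 maps an edge to its endpoints' difference, ∂[p,q] = q − p. For instance
  ∂[5,6] = [6] − [5].
This gives a 7×18 integer matrix of rank 6; reducing to Smith normal form yields diagonal entries (1,1,1,1,1,1).

The boundary map ∂_2: C_2 → C_1 sends each 2-simplex [p,q,r] to [q,r] − [p,r] + [p,q]. For instance
  ∂[2,5,6] = [5,6] − [2,6] + [2,5],
  ∂[0,2,5] = [2,5] − [0,5] + [0,2].
The resulting 18×12 matrix has rank 12, and its Smith normal form has invariant factors (1,1,1,1,1,1,1,1,1,1,1,2).

Now H_k = ker ∂_k / im ∂_{k+1}, so:

  H_0: rank C_0 − rank ∂_1 = 7 − 6 = 1, and the invariant factors of ∂_1 are all 1, so H_0 = Z.

H_0 ≅ Z.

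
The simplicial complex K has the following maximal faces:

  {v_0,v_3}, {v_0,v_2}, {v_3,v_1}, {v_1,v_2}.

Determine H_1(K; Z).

Fix the vertex order v_0 < v_1 < v_2 < v_3 and write every simplex with vertices in increasing order. Then dim K = 1 and the simplices of K are:

  0-simplices (4): [v_0], [v_1], [v_2], [v_3]
  1-simplices (4): [v_0,v_2], [v_0,v_3], [v_1,v_2], [v_1,v_3]

giving chain groups C_0 ≅ Z^4, C_1 ≅ Z^4.

The boundary map ∂_1: C_1 → C_0 maps an edge to its endpoints' difference, ∂[p,q] = q − p.
As a 4×4 matrix over Z this has rank 3, with invariant factors (1,1,1).

Now H_k = ker ∂_k / im ∂_{k+1}, so:

  H_1: rank ker ∂_1 − rank ∂_2 = (4 − 3) − 0 = 1, and there is no ∂_2, so H_1 = Z.

(K is a triangulation of the circle S^1.)

H_1 ≅ Z.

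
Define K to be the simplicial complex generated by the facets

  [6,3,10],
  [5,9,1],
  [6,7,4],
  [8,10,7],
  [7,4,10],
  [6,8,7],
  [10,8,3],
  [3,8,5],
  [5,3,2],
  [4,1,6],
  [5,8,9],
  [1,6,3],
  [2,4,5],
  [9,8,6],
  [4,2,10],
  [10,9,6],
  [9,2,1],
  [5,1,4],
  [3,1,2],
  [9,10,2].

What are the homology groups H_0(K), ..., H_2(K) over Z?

H_0 = Z,  H_1 = Z ⊕ Z/2,  H_2 = 0.

We work with the vertex ordering 1 < 2 < 3 < 4 < 5 < 6 < 7 < 8 < 9 < 10. The simplices of K, each written with vertices in increasing order, are:

  0-simplices (10): [1], [2], [3], [4], [5], [6], [7], [8], [9], [10]
  1-simplices (30): (30 of them)
  2-simplices (20): (20 of them)

so the chain groups are C_0 ≅ Z^10, C_1 ≅ Z^30, C_2 ≅ Z^20.

∂_1: C_1 → C_0 is given by ∂[p,q] = [q] − [p]. For instance
  ∂[2,4] = [4] − [2].
This gives a 10×30 integer matrix of rank 9; reducing to Smith normal form yields diagonal entries (1,1,1,1,1,1,1,1,1).

The boundary map ∂_2: C_2 → C_1 acts by ∂[p,q,r] = [q,r] − [p,r] + [p,q]. For instance
  ∂[4,6,7] = [6,7] − [4,7] + [4,6],
  ∂[6,9,10] = [9,10] − [6,10] + [6,9].
This gives a 30×20 integer matrix of rank 20; reducing to Smith normal form yields diagonal entries (1,1,1,1,1,1,1,1,1,1,1,1,1,1,1,1,1,1,1,2).

From H_k ≅ ker(∂_k) / im(∂_{k+1}) we obtain:

  H_0: rank C_0 − rank ∂_1 = 10 − 9 = 1, and the invariant factors of ∂_1 are all 1, so H_0 ≅ Z.
  H_1: rank ker ∂_1 − rank ∂_2 = (30 − 9) − 20 = 1, and ∂_2 has invariant factor 2 > 1, so H_1 ≅ Z ⊕ Z/2.
  H_2: rank ker ∂_2 − rank ∂_3 = (20 − 20) − 0 = 0, and there is no ∂_3, so H_2 ≅ 0.

As a check, the Euler characteristic is 10 − 30 + 20 = 0, which agrees with 1 − 1 + 0 = 0.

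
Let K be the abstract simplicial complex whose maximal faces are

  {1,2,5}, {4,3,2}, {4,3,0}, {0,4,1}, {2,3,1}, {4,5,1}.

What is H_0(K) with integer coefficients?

Take the total order 0 < 1 < 2 < 3 < 4 < 5 on the vertex set. Then K (dimension 2) consists of the simplices:

  0-simplices (6): [0], [1], [2], [3], [4], [5]
  1-simplices (12): [0,1], [0,3], [0,4], [1,2], [1,3], [1,4], [1,5], [2,3], [2,4], [2,5], [3,4], [4,5]
  2-simplices (6): [0,1,4], [0,3,4], [1,2,3], [1,2,5], [1,4,5], [2,3,4]

giving chain groups C_0 ≅ Z^6, C_1 ≅ Z^12, C_2 ≅ Z^6.

∂_1: C_1 → C_0 sends each edge [p,q] (with p < q) to q − p. For instance
  ∂[4,5] = [5] − [4].
The 6×12 boundary matrix has rank 5 and Smith normal form diag(1,1,1,1,1).

Boundary ∂_2: C_2 → C_1 maps a triangle to the signed sum of its edges. For instance
  ∂[0,1,4] = [1,4] − [0,4] + [0,1],
  ∂[1,2,5] = [2,5] − [1,5] + [1,2].
The resulting 12×6 matrix has rank 6, and its Smith normal form has invariant factors (1,1,1,1,1,1).

Now H_k = ker ∂_k / im ∂_{k+1}, so:

  H_0: rank C_0 − rank ∂_1 = 6 − 5 = 1, and the invariant factors of ∂_1 are all 1, so H_0 = Z.

(K is a triangulation of the cylinder S^1 x I.)

H_0 = Z.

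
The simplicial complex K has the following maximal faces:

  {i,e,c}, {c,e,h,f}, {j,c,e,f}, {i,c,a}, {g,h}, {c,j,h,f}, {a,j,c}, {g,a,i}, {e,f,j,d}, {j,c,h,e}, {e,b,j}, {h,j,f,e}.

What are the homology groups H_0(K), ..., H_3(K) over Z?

H_0 ≅ Z,  H_1 ≅ Z,  H_2 = 0,  H_3 ≅ Z.

We work with the vertex ordering a < b < c < d < e < f < g < h < i < j. The simplices of K, each written with vertices in increasing order, are:

  0-simplices (10): a, b, c, d, e, f, g, h, i, j
  1-simplices (23): ac, ag, ai, aj, be, bj, ce, cf, ch, ci, cj, de, df, dj, ef, eh, ei, ej, fh, fj, gh, gi, hj
  2-simplices (18): aci, acj, agi, bej, cef, ceh, cei, cej, cfh, cfj, chj, def, dej, dfj, efh, efj, ehj, fhj
  3-simplices (6): cefh, cefj, cehj, cfhj, defj, efhj

Hence C_0 ≅ Z^10, C_1 ≅ Z^23, C_2 ≅ Z^18, C_3 ≅ Z^6.

∂_1: C_1 → C_0 sends each edge [p,q] (with p < q) to q − p.
As a 10×23 matrix over Z this has rank 9, with invariant factors (1,1,1,1,1,1,1,1,1).

Boundary ∂_2: C_2 → C_1 maps a triangle to the signed sum of its edges. For instance
  ∂cfh = fh − ch + cf,
  ∂cfj = fj − cj + cf.
As a 23×18 matrix over Z this has rank 13, with invariant factors (1,1,1,1,1,1,1,1,1,1,1,1,1).

Boundary ∂_3: C_3 → C_2 sends each 3-simplex σ to the alternating sum Σ_i (−1)^i (σ with its i-th vertex removed). For instance
  ∂cefh = efh − cfh + ceh − cef,
  ∂cehj = ehj − chj + cej − ceh.
As a 18×6 matrix over Z this has rank 5, with invariant factors (1,1,1,1,1).

Now H_k = ker ∂_k / im ∂_{k+1}, so:

  H_0: rank C_0 − rank ∂_1 = 10 − 9 = 1, and the invariant factors of ∂_1 are all 1, so H_0 ≅ Z.
  H_1: rank ker ∂_1 − rank ∂_2 = (23 − 9) − 13 = 1, and the invariant factors of ∂_2 are all 1, so H_1 ≅ Z.
  H_2: rank ker ∂_2 − rank ∂_3 = (18 − 13) − 5 = 0, and the invariant factors of ∂_3 are all 1, so H_2 ≅ 0.
  H_3: rank ker ∂_3 − rank ∂_4 = (6 − 5) − 0 = 1, and there is no ∂_4, so H_3 ≅ Z.

As a check, the Euler characteristic is 10 − 23 + 18 − 6 = -1, which agrees with 1 − 1 + 0 − 1 = -1.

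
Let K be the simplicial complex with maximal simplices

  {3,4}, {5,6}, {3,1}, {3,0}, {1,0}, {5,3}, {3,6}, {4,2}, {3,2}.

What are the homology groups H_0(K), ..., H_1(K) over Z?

Order the vertices as 0 < 1 < 2 < 3 < 4 < 5 < 6. Listing each simplex with vertices in this order, K has dimension 1 with simplices:

  0-simplices (7): [0], [1], [2], [3], [4], [5], [6]
  1-simplices (9): [0,1], [0,3], [1,3], [2,3], [2,4], [3,4], [3,5], [3,6], [5,6]

so the chain groups are C_0 ≅ Z^7, C_1 ≅ Z^9.

∂_1: C_1 → C_0 sends each edge [p,q] (with p < q) to q − p.
The resulting 7×9 matrix has rank 6, and its Smith normal form has invariant factors (1,1,1,1,1,1).

Now H_k = ker ∂_k / im ∂_{k+1}, so:

  H_0: rank C_0 − rank ∂_1 = 7 − 6 = 1, and the invariant factors of ∂_1 are all 1, so H_0 = Z.
  H_1: rank ker ∂_1 − rank ∂_2 = (9 − 6) − 0 = 3, and there is no ∂_2, so H_1 = Z^3.

H_0 = Z,  H_1 = Z^3.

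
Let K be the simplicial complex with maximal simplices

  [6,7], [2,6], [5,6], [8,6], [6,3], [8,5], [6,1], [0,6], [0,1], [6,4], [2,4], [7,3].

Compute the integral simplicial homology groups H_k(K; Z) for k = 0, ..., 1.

H_0 = Z,  H_1 = Z^4.

Order the vertices as 0 < 1 < 2 < 3 < 4 < 5 < 6 < 7 < 8. Listing each simplex with vertices in this order, K has dimension 1 with simplices:

  0-simplices (9): [0], [1], [2], [3], [4], [5], [6], [7], [8]
  1-simplices (12): [0,1], [0,6], [1,6], [2,4], [2,6], [3,6], [3,7], [4,6], [5,6], [5,8], [6,7], [6,8]

so the chain groups are C_0 ≅ Z^9, C_1 ≅ Z^12.

Boundary ∂_1: C_1 → C_0 maps an edge to its endpoints' difference, ∂[p,q] = q − p.
This gives a 9×12 integer matrix of rank 8; reducing to Smith normal form yields diagonal entries (1,1,1,1,1,1,1,1).

Computing H_k = (kernel of ∂_k) / (image of ∂_{k+1}):

  H_0: rank C_0 − rank ∂_1 = 9 − 8 = 1, and the invariant factors of ∂_1 are all 1, so H_0 = Z.
  H_1: rank ker ∂_1 − rank ∂_2 = (12 − 8) − 0 = 4, and there is no ∂_2, so H_1 = Z^4.

As a check, the Euler characteristic is 9 − 12 = -3, which agrees with 1 − 4 = -3.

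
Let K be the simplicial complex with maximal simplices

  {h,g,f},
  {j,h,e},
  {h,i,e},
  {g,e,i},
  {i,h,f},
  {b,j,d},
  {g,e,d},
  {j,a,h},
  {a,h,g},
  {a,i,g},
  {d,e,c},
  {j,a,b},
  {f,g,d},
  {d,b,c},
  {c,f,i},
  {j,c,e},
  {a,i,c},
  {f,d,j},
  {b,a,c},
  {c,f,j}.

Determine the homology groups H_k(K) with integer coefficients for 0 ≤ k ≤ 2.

Order the vertices as a < b < c < d < e < f < g < h < i < j. Listing each simplex with vertices in this order, K has dimension 2 with simplices:

  0-simplices (10): a, b, c, d, e, f, g, h, i, j
  1-simplices (30): ab, ac, ag, ah, ai, aj, bc, bd, bj, cd, ce, cf, ci, cj, de, df, dg, dj, eg, eh, ei, ej, fg, fh, fi, fj, gh, gi, hi, hj
  2-simplices (20): abc, abj, aci, agh, agi, ahj, bcd, bdj, cde, cej, cfi, cfj, deg, dfg, dfj, egi, ehi, ehj, fgh, fhi

giving chain groups C_0 ≅ Z^10, C_1 ≅ Z^30, C_2 ≅ Z^20.

The boundary map ∂_1: C_1 → C_0 is given by ∂[p,q] = [q] − [p]. For instance
  ∂ej = j − e.
The resulting 10×30 matrix has rank 9, and its Smith normal form has invariant factors (1,1,1,1,1,1,1,1,1).

Boundary ∂_2: C_2 → C_1 acts by ∂[p,q,r] = [q,r] − [p,r] + [p,q]. For instance
  ∂bcd = cd − bd + bc,
  ∂abc = bc − ac + ab.
As a 30×20 matrix over Z this has rank 20, with invariant factors (1,1,1,1,1,1,1,1,1,1,1,1,1,1,1,1,1,1,1,2).

Computing H_k = (kernel of ∂_k) / (image of ∂_{k+1}):

  H_0: rank C_0 − rank ∂_1 = 10 − 9 = 1, and the invariant factors of ∂_1 are all 1, so H_0 ≅ Z.
  H_1: rank ker ∂_1 − rank ∂_2 = (30 − 9) − 20 = 1, and ∂_2 has invariant factor 2 > 1, so H_1 ≅ Z ⊕ Z/2Z.
  H_2: rank ker ∂_2 − rank ∂_3 = (20 − 20) − 0 = 0, and there is no ∂_3, so H_2 ≅ 0.

As a check, the Euler characteristic is 10 − 30 + 20 = 0, which agrees with 1 − 1 + 0 = 0.
(K is a triangulation of the Klein bottle.)

H_0 = Z,  H_1 = Z ⊕ Z/2Z,  H_2 = 0.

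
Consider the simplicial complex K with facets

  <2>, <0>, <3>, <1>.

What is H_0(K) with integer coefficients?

H_0 ≅ Z^4.

Order the vertices as 0 < 1 < 2 < 3. Listing each simplex with vertices in this order, K has dimension 0 with simplices:

  0-simplices (4): [0], [1], [2], [3]

giving chain groups C_0 ≅ Z^4.

Now H_k = ker ∂_k / im ∂_{k+1}, so:

  H_0: rank C_0 − rank ∂_1 = 4 − 0 = 4, and there is no ∂_1, so H_0 = Z^4.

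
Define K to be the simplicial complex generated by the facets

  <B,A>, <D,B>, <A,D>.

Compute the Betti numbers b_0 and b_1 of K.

Order the vertices as A < B < D. Listing each simplex with vertices in this order, K has dimension 1 with simplices:

  0-simplices (3): A, B, D
  1-simplices (3): AB, AD, BD

Hence C_0 ≅ Z^3, C_1 ≅ Z^3.

Boundary ∂_1: C_1 → C_0 sends each edge [p,q] (with p < q) to q − p.
The 3×3 boundary matrix has rank 2 and Smith normal form diag(1,1).

From H_k ≅ ker(∂_k) / im(∂_{k+1}) we obtain:

  H_0: rank C_0 − rank ∂_1 = 3 − 2 = 1, and the invariant factors of ∂_1 are all 1, so H_0 ≅ Z.
  H_1: rank ker ∂_1 − rank ∂_2 = (3 − 2) − 0 = 1, and there is no ∂_2, so H_1 ≅ Z.

Hence the Betti numbers are b_0 = 1, b_1 = 1.

b_0 = 1, b_1 = 1.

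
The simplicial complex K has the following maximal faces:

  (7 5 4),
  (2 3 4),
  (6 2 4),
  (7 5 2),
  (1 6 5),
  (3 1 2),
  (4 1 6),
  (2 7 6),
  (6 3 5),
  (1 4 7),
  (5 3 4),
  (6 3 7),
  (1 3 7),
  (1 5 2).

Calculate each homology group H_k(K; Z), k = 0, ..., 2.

H_0 = Z,  H_1 = Z^2,  H_2 = Z.

Fix the vertex order 1 < 2 < 3 < 4 < 5 < 6 < 7 and write every simplex with vertices in increasing order. Then dim K = 2 and the simplices of K are:

  0-simplices (7): [1], [2], [3], [4], [5], [6], [7]
  1-simplices (21): [1,2], [1,3], [1,4], [1,5], [1,6], [1,7], [2,3], [2,4], [2,5], [2,6], [2,7], [3,4], [3,5], [3,6], [3,7], [4,5], [4,6], [4,7], [5,6], [5,7], [6,7]
  2-simplices (14): [1,2,3], [1,2,5], [1,3,7], [1,4,6], [1,4,7], [1,5,6], [2,3,4], [2,4,6], [2,5,7], [2,6,7], [3,4,5], [3,5,6], [3,6,7], [4,5,7]

giving chain groups C_0 ≅ Z^7, C_1 ≅ Z^21, C_2 ≅ Z^14.

Boundary ∂_1: C_1 → C_0 sends each edge [p,q] (with p < q) to q − p.
As a 7×21 matrix over Z this has rank 6, with invariant factors (1,1,1,1,1,1).

The boundary map ∂_2: C_2 → C_1 maps a triangle to the signed sum of its edges. For instance
  ∂[1,5,6] = [5,6] − [1,6] + [1,5],
  ∂[2,4,6] = [4,6] − [2,6] + [2,4].
As a 21×14 matrix over Z this has rank 13, with invariant factors (1,1,1,1,1,1,1,1,1,1,1,1,1).

Now H_k = ker ∂_k / im ∂_{k+1}, so:

  H_0: rank C_0 − rank ∂_1 = 7 − 6 = 1, and the invariant factors of ∂_1 are all 1, so H_0 = Z.
  H_1: rank ker ∂_1 − rank ∂_2 = (21 − 6) − 13 = 2, and the invariant factors of ∂_2 are all 1, so H_1 = Z^2.
  H_2: rank ker ∂_2 − rank ∂_3 = (14 − 13) − 0 = 1, and there is no ∂_3, so H_2 = Z.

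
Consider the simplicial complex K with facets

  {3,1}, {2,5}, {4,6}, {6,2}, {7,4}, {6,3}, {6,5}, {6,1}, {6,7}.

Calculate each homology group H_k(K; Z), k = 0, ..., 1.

Order the vertices as 1 < 2 < 3 < 4 < 5 < 6 < 7. Listing each simplex with vertices in this order, K has dimension 1 with simplices:

  0-simplices (7): [1], [2], [3], [4], [5], [6], [7]
  1-simplices (9): [1,3], [1,6], [2,5], [2,6], [3,6], [4,6], [4,7], [5,6], [6,7]

so the chain groups are C_0 ≅ Z^7, C_1 ≅ Z^9.

The boundary map ∂_1: C_1 → C_0 sends each edge [p,q] (with p < q) to q − p. For instance
  ∂[3,6] = [6] − [3].
This gives a 7×9 integer matrix of rank 6; reducing to Smith normal form yields diagonal entries (1,1,1,1,1,1).

From H_k ≅ ker(∂_k) / im(∂_{k+1}) we obtain:

  H_0: rank C_0 − rank ∂_1 = 7 − 6 = 1, and the invariant factors of ∂_1 are all 1, so H_0 = Z.
  H_1: rank ker ∂_1 − rank ∂_2 = (9 − 6) − 0 = 3, and there is no ∂_2, so H_1 = Z^3.

H_0 ≅ Z,  H_1 ≅ Z^3.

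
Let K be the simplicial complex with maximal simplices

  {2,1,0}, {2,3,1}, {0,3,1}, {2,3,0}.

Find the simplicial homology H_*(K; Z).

Order the vertices as 0 < 1 < 2 < 3. Listing each simplex with vertices in this order, K has dimension 2 with simplices:

  0-simplices (4): [0], [1], [2], [3]
  1-simplices (6): [0,1], [0,2], [0,3], [1,2], [1,3], [2,3]
  2-simplices (4): [0,1,2], [0,1,3], [0,2,3], [1,2,3]

so the chain groups are C_0 ≅ Z^4, C_1 ≅ Z^6, C_2 ≅ Z^4.

The boundary map ∂_1: C_1 → C_0 maps an edge to its endpoints' difference, ∂[p,q] = q − p. For instance
  ∂[0,2] = [2] − [0].
As a 4×6 matrix over Z this has rank 3, with invariant factors (1,1,1).

∂_2: C_2 → C_1 acts by ∂[p,q,r] = [q,r] − [p,r] + [p,q]. For instance
  ∂[0,1,2] = [1,2] − [0,2] + [0,1],
  ∂[0,1,3] = [1,3] − [0,3] + [0,1].
The resulting 6×4 matrix has rank 3, and its Smith normal form has invariant factors (1,1,1).

Now H_k = ker ∂_k / im ∂_{k+1}, so:

  H_0: rank C_0 − rank ∂_1 = 4 − 3 = 1, and the invariant factors of ∂_1 are all 1, so H_0 ≅ Z.
  H_1: rank ker ∂_1 − rank ∂_2 = (6 − 3) − 3 = 0, and the invariant factors of ∂_2 are all 1, so H_1 ≅ 0.
  H_2: rank ker ∂_2 − rank ∂_3 = (4 − 3) − 0 = 1, and there is no ∂_3, so H_2 ≅ Z.

As a check, the Euler characteristic is 4 − 6 + 4 = 2, which agrees with 1 − 0 + 1 = 2.

H_0 = Z,  H_1 = 0,  H_2 = Z.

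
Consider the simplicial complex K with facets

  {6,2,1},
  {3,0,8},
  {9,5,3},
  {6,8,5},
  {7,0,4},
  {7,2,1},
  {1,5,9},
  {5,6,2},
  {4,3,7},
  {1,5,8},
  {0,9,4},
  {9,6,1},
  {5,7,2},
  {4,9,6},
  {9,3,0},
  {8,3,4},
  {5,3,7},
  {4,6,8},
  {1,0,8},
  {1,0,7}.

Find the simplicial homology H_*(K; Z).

We work with the vertex ordering 0 < 1 < 2 < 3 < 4 < 5 < 6 < 7 < 8 < 9. The simplices of K, each written with vertices in increasing order, are:

  0-simplices (10): [0], [1], [2], [3], [4], [5], [6], [7], [8], [9]
  1-simplices (30): (30 of them)
  2-simplices (20): (20 of them)

Hence C_0 ≅ Z^10, C_1 ≅ Z^30, C_2 ≅ Z^20.

Boundary ∂_1: C_1 → C_0 maps an edge to its endpoints' difference, ∂[p,q] = q − p. For instance
  ∂[1,6] = [6] − [1].
This gives a 10×30 integer matrix of rank 9; reducing to Smith normal form yields diagonal entries (1,1,1,1,1,1,1,1,1).

∂_2: C_2 → C_1 sends each 2-simplex [p,q,r] to [q,r] − [p,r] + [p,q]. For instance
  ∂[0,4,9] = [4,9] − [0,9] + [0,4],
  ∂[4,6,9] = [6,9] − [4,9] + [4,6].
The resulting 30×20 matrix has rank 20, and its Smith normal form has invariant factors (1,1,1,1,1,1,1,1,1,1,1,1,1,1,1,1,1,1,1,2).

From H_k ≅ ker(∂_k) / im(∂_{k+1}) we obtain:

  H_0: rank C_0 − rank ∂_1 = 10 − 9 = 1, and the invariant factors of ∂_1 are all 1, so H_0 ≅ Z.
  H_1: rank ker ∂_1 − rank ∂_2 = (30 − 9) − 20 = 1, and ∂_2 has invariant factor 2 > 1, so H_1 ≅ Z ⊕ Z/2.
  H_2: rank ker ∂_2 − rank ∂_3 = (20 − 20) − 0 = 0, and there is no ∂_3, so H_2 ≅ 0.

As a check, the Euler characteristic is 10 − 30 + 20 = 0, which agrees with 1 − 1 + 0 = 0.

H_0 = Z,  H_1 = Z ⊕ Z/2,  H_2 = 0.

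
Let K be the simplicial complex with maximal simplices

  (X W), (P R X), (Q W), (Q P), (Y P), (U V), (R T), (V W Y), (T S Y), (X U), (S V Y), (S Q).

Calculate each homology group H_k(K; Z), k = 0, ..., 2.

Take the total order P < Q < R < S < T < U < V < W < X < Y on the vertex set. Then K (dimension 2) consists of the simplices:

  0-simplices (10): P, Q, R, S, T, U, V, W, X, Y
  1-simplices (18): PQ, PR, PX, PY, QS, QW, RT, RX, ST, SV, SY, TY, UV, UX, VW, VY, WX, WY
  2-simplices (4): PRX, STY, SVY, VWY

giving chain groups C_0 ≅ Z^10, C_1 ≅ Z^18, C_2 ≅ Z^4.

The boundary map ∂_1: C_1 → C_0 is given by ∂[p,q] = [q] − [p].
This gives a 10×18 integer matrix of rank 9; reducing to Smith normal form yields diagonal entries (1,1,1,1,1,1,1,1,1).

∂_2: C_2 → C_1 acts by ∂[p,q,r] = [q,r] − [p,r] + [p,q]. For instance
  ∂SVY = VY − SY + SV,
  ∂VWY = WY − VY + VW.
The 18×4 boundary matrix has rank 4 and Smith normal form diag(1,1,1,1).

Reading off H_k = ker ∂_k / im ∂_{k+1}:

  H_0: rank C_0 − rank ∂_1 = 10 − 9 = 1, and the invariant factors of ∂_1 are all 1, so H_0 = Z.
  H_1: rank ker ∂_1 − rank ∂_2 = (18 − 9) − 4 = 5, and the invariant factors of ∂_2 are all 1, so H_1 = Z^5.
  H_2: rank ker ∂_2 − rank ∂_3 = (4 − 4) − 0 = 0, and there is no ∂_3, so H_2 = 0.

As a check, the Euler characteristic is 10 − 18 + 4 = -4, which agrees with 1 − 5 + 0 = -4.

H_0 = Z,  H_1 = Z^5,  H_2 = 0.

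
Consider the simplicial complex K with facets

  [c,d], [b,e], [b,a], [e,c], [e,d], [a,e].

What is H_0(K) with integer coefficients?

K has 5 vertices, 6 edges.
rank ∂_0 = 0, rank ∂_1 = 4 ⇒ b_0 = 5 − 0 − 4 = 1; all invariant factors of ∂_1 are 1 so no torsion. So H_0 = Z.

H_0 = Z.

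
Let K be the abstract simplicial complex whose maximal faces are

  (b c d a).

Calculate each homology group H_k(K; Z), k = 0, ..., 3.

Order the vertices as a < b < c < d. Listing each simplex with vertices in this order, K has dimension 3 with simplices:

  0-simplices (4): a, b, c, d
  1-simplices (6): ab, ac, ad, bc, bd, cd
  2-simplices (4): abc, abd, acd, bcd
  3-simplices (1): abcd

giving chain groups C_0 ≅ Z^4, C_1 ≅ Z^6, C_2 ≅ Z^4, C_3 ≅ Z^1.

Boundary ∂_1: C_1 → C_0 maps an edge to its endpoints' difference, ∂[p,q] = q − p. For instance
  ∂ad = d − a.
As a 4×6 matrix over Z this has rank 3, with invariant factors (1,1,1).

Boundary ∂_2: C_2 → C_1 acts by ∂[p,q,r] = [q,r] − [p,r] + [p,q]. For instance
  ∂abc = bc − ac + ab,
  ∂bcd = cd − bd + bc.
The 6×4 boundary matrix has rank 3 and Smith normal form diag(1,1,1).

The boundary map ∂_3: C_3 → C_2 sends each 3-simplex σ to the alternating sum Σ_i (−1)^i (σ with its i-th vertex removed). For instance
  ∂abcd = bcd − acd + abd − abc.
The resulting 4×1 matrix has rank 1, and its Smith normal form has invariant factors (1).

Computing H_k = (kernel of ∂_k) / (image of ∂_{k+1}):

  H_0: rank C_0 − rank ∂_1 = 4 − 3 = 1, and the invariant factors of ∂_1 are all 1, so H_0 = Z.
  H_1: rank ker ∂_1 − rank ∂_2 = (6 − 3) − 3 = 0, and the invariant factors of ∂_2 are all 1, so H_1 = 0.
  H_2: rank ker ∂_2 − rank ∂_3 = (4 − 3) − 1 = 0, and the invariant factors of ∂_3 are all 1, so H_2 = 0.
  H_3: rank ker ∂_3 − rank ∂_4 = (1 − 1) − 0 = 0, and there is no ∂_4, so H_3 = 0.

As a check, the Euler characteristic is 4 − 6 + 4 − 1 = 1, which agrees with 1 − 0 + 0 − 0 = 1.

H_0 = Z,  H_1 = 0,  H_2 = 0,  H_3 = 0.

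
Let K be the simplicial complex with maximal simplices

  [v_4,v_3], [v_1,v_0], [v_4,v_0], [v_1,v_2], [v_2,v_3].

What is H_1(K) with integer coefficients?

K has 5 vertices, 5 edges.
rank ∂_1 = 4, rank ∂_2 = 0 ⇒ b_1 = 5 − 4 − 0 = 1. So H_1 = Z.

H_1 ≅ Z.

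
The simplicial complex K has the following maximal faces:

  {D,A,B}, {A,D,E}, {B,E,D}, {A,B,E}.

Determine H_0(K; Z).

H_0 ≅ Z.

Fix the vertex order A < B < D < E and write every simplex with vertices in increasing order. Then dim K = 2 and the simplices of K are:

  0-simplices (4): A, B, D, E
  1-simplices (6): AB, AD, AE, BD, BE, DE
  2-simplices (4): ABD, ABE, ADE, BDE

so the chain groups are C_0 ≅ Z^4, C_1 ≅ Z^6, C_2 ≅ Z^4.

Boundary ∂_1: C_1 → C_0 maps an edge to its endpoints' difference, ∂[p,q] = q − p.
The resulting 4×6 matrix has rank 3, and its Smith normal form has invariant factors (1,1,1).

∂_2: C_2 → C_1 sends each 2-simplex [p,q,r] to [q,r] − [p,r] + [p,q]. For instance
  ∂ABE = BE − AE + AB,
  ∂ADE = DE − AE + AD.
The 6×4 boundary matrix has rank 3 and Smith normal form diag(1,1,1).

From H_k ≅ ker(∂_k) / im(∂_{k+1}) we obtain:

  H_0: rank C_0 − rank ∂_1 = 4 − 3 = 1, and the invariant factors of ∂_1 are all 1, so H_0 ≅ Z.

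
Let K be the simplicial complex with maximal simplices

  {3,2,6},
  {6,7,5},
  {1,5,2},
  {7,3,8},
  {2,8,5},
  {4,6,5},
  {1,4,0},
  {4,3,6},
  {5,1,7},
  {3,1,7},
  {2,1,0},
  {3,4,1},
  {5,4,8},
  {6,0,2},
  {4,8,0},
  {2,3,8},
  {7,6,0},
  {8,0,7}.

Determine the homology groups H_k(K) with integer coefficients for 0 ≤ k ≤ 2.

Order the vertices as 0 < 1 < 2 < 3 < 4 < 5 < 6 < 7 < 8. Listing each simplex with vertices in this order, K has dimension 2 with simplices:

  0-simplices (9): [0], [1], [2], [3], [4], [5], [6], [7], [8]
  1-simplices (27): (27 of them)
  2-simplices (18): [0,1,2], [0,1,4], [0,2,6], [0,4,8], [0,6,7], [0,7,8], [1,2,5], [1,3,4], [1,3,7], [1,5,7], [2,3,6], [2,3,8], [2,5,8], [3,4,6], [3,7,8], [4,5,6], [4,5,8], [5,6,7]

so the chain groups are C_0 ≅ Z^9, C_1 ≅ Z^27, C_2 ≅ Z^18.

Boundary ∂_1: C_1 → C_0 maps an edge to its endpoints' difference, ∂[p,q] = q − p. For instance
  ∂[5,8] = [8] − [5].
The 9×27 boundary matrix has rank 8 and Smith normal form diag(1,1,1,1,1,1,1,1).

The boundary map ∂_2: C_2 → C_1 sends each 2-simplex [p,q,r] to [q,r] − [p,r] + [p,q]. For instance
  ∂[5,6,7] = [6,7] − [5,7] + [5,6],
  ∂[2,3,8] = [3,8] − [2,8] + [2,3].
The resulting 27×18 matrix has rank 17, and its Smith normal form has invariant factors (1,1,1,1,1,1,1,1,1,1,1,1,1,1,1,1,1).

Now H_k = ker ∂_k / im ∂_{k+1}, so:

  H_0: rank C_0 − rank ∂_1 = 9 − 8 = 1, and the invariant factors of ∂_1 are all 1, so H_0 = Z.
  H_1: rank ker ∂_1 − rank ∂_2 = (27 − 8) − 17 = 2, and the invariant factors of ∂_2 are all 1, so H_1 = Z^2.
  H_2: rank ker ∂_2 − rank ∂_3 = (18 − 17) − 0 = 1, and there is no ∂_3, so H_2 = Z.

H_0 ≅ Z,  H_1 ≅ Z^2,  H_2 ≅ Z.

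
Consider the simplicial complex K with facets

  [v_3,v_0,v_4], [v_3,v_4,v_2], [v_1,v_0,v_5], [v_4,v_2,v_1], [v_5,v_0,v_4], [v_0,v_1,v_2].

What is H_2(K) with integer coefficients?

Order the vertices as v_0 < v_1 < v_2 < v_3 < v_4 < v_5. Listing each simplex with vertices in this order, K has dimension 2 with simplices:

  0-simplices (6): [v_0], [v_1], [v_2], [v_3], [v_4], [v_5]
  1-simplices (12): [v_0,v_1], [v_0,v_2], [v_0,v_3], [v_0,v_4], [v_0,v_5], [v_1,v_2], [v_1,v_4], [v_1,v_5], [v_2,v_3], [v_2,v_4], [v_3,v_4], [v_4,v_5]
  2-simplices (6): [v_0,v_1,v_2], [v_0,v_1,v_5], [v_0,v_3,v_4], [v_0,v_4,v_5], [v_1,v_2,v_4], [v_2,v_3,v_4]

so the chain groups are C_0 ≅ Z^6, C_1 ≅ Z^12, C_2 ≅ Z^6.

∂_1: C_1 → C_0 maps an edge to its endpoints' difference, ∂[p,q] = q − p. For instance
  ∂[v_1,v_4] = [v_4] − [v_1].
The 6×12 boundary matrix has rank 5 and Smith normal form diag(1,1,1,1,1).

Boundary ∂_2: C_2 → C_1 acts by ∂[p,q,r] = [q,r] − [p,r] + [p,q]. For instance
  ∂[v_2,v_3,v_4] = [v_3,v_4] − [v_2,v_4] + [v_2,v_3],
  ∂[v_0,v_1,v_2] = [v_1,v_2] − [v_0,v_2] + [v_0,v_1].
The 12×6 boundary matrix has rank 6 and Smith normal form diag(1,1,1,1,1,1).

Reading off H_k = ker ∂_k / im ∂_{k+1}:

  H_2: rank ker ∂_2 − rank ∂_3 = (6 − 6) − 0 = 0, and there is no ∂_3, so H_2 ≅ 0.

H_2 = 0.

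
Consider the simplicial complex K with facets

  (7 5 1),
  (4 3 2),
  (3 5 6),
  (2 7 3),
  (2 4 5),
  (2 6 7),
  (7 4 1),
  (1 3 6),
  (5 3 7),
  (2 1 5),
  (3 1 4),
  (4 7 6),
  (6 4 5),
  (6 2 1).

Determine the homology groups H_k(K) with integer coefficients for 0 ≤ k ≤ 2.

We work with the vertex ordering 1 < 2 < 3 < 4 < 5 < 6 < 7. The simplices of K, each written with vertices in increasing order, are:

  0-simplices (7): [1], [2], [3], [4], [5], [6], [7]
  1-simplices (21): [1,2], [1,3], [1,4], [1,5], [1,6], [1,7], [2,3], [2,4], [2,5], [2,6], [2,7], [3,4], [3,5], [3,6], [3,7], [4,5], [4,6], [4,7], [5,6], [5,7], [6,7]
  2-simplices (14): [1,2,5], [1,2,6], [1,3,4], [1,3,6], [1,4,7], [1,5,7], [2,3,4], [2,3,7], [2,4,5], [2,6,7], [3,5,6], [3,5,7], [4,5,6], [4,6,7]

so the chain groups are C_0 ≅ Z^7, C_1 ≅ Z^21, C_2 ≅ Z^14.

Boundary ∂_1: C_1 → C_0 is given by ∂[p,q] = [q] − [p]. For instance
  ∂[3,4] = [4] − [3].
As a 7×21 matrix over Z this has rank 6, with invariant factors (1,1,1,1,1,1).

Boundary ∂_2: C_2 → C_1 sends each 2-simplex [p,q,r] to [q,r] − [p,r] + [p,q]. For instance
  ∂[4,5,6] = [5,6] − [4,6] + [4,5],
  ∂[2,3,7] = [3,7] − [2,7] + [2,3].
As a 21×14 matrix over Z this has rank 13, with invariant factors (1,1,1,1,1,1,1,1,1,1,1,1,1).

Computing H_k = (kernel of ∂_k) / (image of ∂_{k+1}):

  H_0: rank C_0 − rank ∂_1 = 7 − 6 = 1, and the invariant factors of ∂_1 are all 1, so H_0 = Z.
  H_1: rank ker ∂_1 − rank ∂_2 = (21 − 6) − 13 = 2, and the invariant factors of ∂_2 are all 1, so H_1 = Z^2.
  H_2: rank ker ∂_2 − rank ∂_3 = (14 − 13) − 0 = 1, and there is no ∂_3, so H_2 = Z.

H_0 = Z,  H_1 = Z^2,  H_2 = Z.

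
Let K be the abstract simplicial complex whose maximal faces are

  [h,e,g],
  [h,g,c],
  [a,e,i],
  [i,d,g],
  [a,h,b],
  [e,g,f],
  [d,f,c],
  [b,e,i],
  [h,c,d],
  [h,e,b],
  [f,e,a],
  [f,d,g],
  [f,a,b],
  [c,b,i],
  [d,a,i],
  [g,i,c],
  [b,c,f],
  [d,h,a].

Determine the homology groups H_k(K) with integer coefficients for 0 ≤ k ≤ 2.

We work with the vertex ordering a < b < c < d < e < f < g < h < i. The simplices of K, each written with vertices in increasing order, are:

  0-simplices (9): a, b, c, d, e, f, g, h, i
  1-simplices (27): ab, ad, ae, af, ah, ai, bc, be, bf, bh, bi, cd, cf, cg, ch, ci, df, dg, dh, di, ef, eg, eh, ei, fg, gh, gi
  2-simplices (18): abf, abh, adh, adi, aef, aei, bcf, bci, beh, bei, cdf, cdh, cgh, cgi, dfg, dgi, efg, egh

giving chain groups C_0 ≅ Z^9, C_1 ≅ Z^27, C_2 ≅ Z^18.

∂_1: C_1 → C_0 maps an edge to its endpoints' difference, ∂[p,q] = q − p. For instance
  ∂fg = g − f.
As a 9×27 matrix over Z this has rank 8, with invariant factors (1,1,1,1,1,1,1,1).

The boundary map ∂_2: C_2 → C_1 maps a triangle to the signed sum of its edges. For instance
  ∂bei = ei − bi + be,
  ∂adi = di − ai + ad.
The resulting 27×18 matrix has rank 18, and its Smith normal form has invariant factors (1,1,1,1,1,1,1,1,1,1,1,1,1,1,1,1,1,2).

Computing H_k = (kernel of ∂_k) / (image of ∂_{k+1}):

  H_0: rank C_0 − rank ∂_1 = 9 − 8 = 1, and the invariant factors of ∂_1 are all 1, so H_0 = Z.
  H_1: rank ker ∂_1 − rank ∂_2 = (27 − 8) − 18 = 1, and ∂_2 has invariant factor 2 > 1, so H_1 = Z × Z/2.
  H_2: rank ker ∂_2 − rank ∂_3 = (18 − 18) − 0 = 0, and there is no ∂_3, so H_2 = 0.

H_0 ≅ Z,  H_1 ≅ Z × Z/2,  H_2 = 0.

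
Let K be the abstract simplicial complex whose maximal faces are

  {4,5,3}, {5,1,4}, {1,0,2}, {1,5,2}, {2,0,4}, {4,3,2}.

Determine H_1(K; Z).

Take the total order 0 < 1 < 2 < 3 < 4 < 5 on the vertex set. Then K (dimension 2) consists of the simplices:

  0-simplices (6): [0], [1], [2], [3], [4], [5]
  1-simplices (12): [0,1], [0,2], [0,4], [1,2], [1,4], [1,5], [2,3], [2,4], [2,5], [3,4], [3,5], [4,5]
  2-simplices (6): [0,1,2], [0,2,4], [1,2,5], [1,4,5], [2,3,4], [3,4,5]

so the chain groups are C_0 ≅ Z^6, C_1 ≅ Z^12, C_2 ≅ Z^6.

∂_1: C_1 → C_0 sends each edge [p,q] (with p < q) to q − p. For instance
  ∂[3,5] = [5] − [3].
As a 6×12 matrix over Z this has rank 5, with invariant factors (1,1,1,1,1).

The boundary map ∂_2: C_2 → C_1 acts by ∂[p,q,r] = [q,r] − [p,r] + [p,q]. For instance
  ∂[0,2,4] = [2,4] − [0,4] + [0,2],
  ∂[2,3,4] = [3,4] − [2,4] + [2,3].
As a 12×6 matrix over Z this has rank 6, with invariant factors (1,1,1,1,1,1).

Now H_k = ker ∂_k / im ∂_{k+1}, so:

  H_1: rank ker ∂_1 − rank ∂_2 = (12 − 5) − 6 = 1, and the invariant factors of ∂_2 are all 1, so H_1 ≅ Z.

H_1 = Z.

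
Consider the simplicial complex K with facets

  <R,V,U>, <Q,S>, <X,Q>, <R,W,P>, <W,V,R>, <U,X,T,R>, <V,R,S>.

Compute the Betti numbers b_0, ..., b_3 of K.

b_0 = 1, b_1 = 1, b_2 = 0, b_3 = 0.

We work with the vertex ordering P < Q < R < S < T < U < V < W < X. The simplices of K, each written with vertices in increasing order, are:

  0-simplices (9): P, Q, R, S, T, U, V, W, X
  1-simplices (16): PR, PW, QS, QX, RS, RT, RU, RV, RW, RX, SV, TU, TX, UV, UX, VW
  2-simplices (8): PRW, RSV, RTU, RTX, RUV, RUX, RVW, TUX
  3-simplices (1): RTUX

giving chain groups C_0 ≅ Z^9, C_1 ≅ Z^16, C_2 ≅ Z^8, C_3 ≅ Z^1.

Boundary ∂_1: C_1 → C_0 is given by ∂[p,q] = [q] − [p].
As a 9×16 matrix over Z this has rank 8, with invariant factors (1,1,1,1,1,1,1,1).

∂_2: C_2 → C_1 sends each 2-simplex [p,q,r] to [q,r] − [p,r] + [p,q]. For instance
  ∂RTX = TX − RX + RT,
  ∂RUV = UV − RV + RU.
As a 16×8 matrix over Z this has rank 7, with invariant factors (1,1,1,1,1,1,1).

∂_3: C_3 → C_2 sends each 3-simplex σ to the alternating sum Σ_i (−1)^i (σ with its i-th vertex removed). For instance
  ∂RTUX = TUX − RUX + RTX − RTU.
The resulting 8×1 matrix has rank 1, and its Smith normal form has invariant factors (1).

Now H_k = ker ∂_k / im ∂_{k+1}, so:

  H_0: rank C_0 − rank ∂_1 = 9 − 8 = 1, and the invariant factors of ∂_1 are all 1, so H_0 ≅ Z.
  H_1: rank ker ∂_1 − rank ∂_2 = (16 − 8) − 7 = 1, and the invariant factors of ∂_2 are all 1, so H_1 ≅ Z.
  H_2: rank ker ∂_2 − rank ∂_3 = (8 − 7) − 1 = 0, and the invariant factors of ∂_3 are all 1, so H_2 ≅ 0.
  H_3: rank ker ∂_3 − rank ∂_4 = (1 − 1) − 0 = 0, and there is no ∂_4, so H_3 ≅ 0.

As a check, the Euler characteristic is 9 − 16 + 8 − 1 = 0, which agrees with 1 − 1 + 0 − 0 = 0.

Hence the Betti numbers are b_0 = 1, b_1 = 1, b_2 = 0, b_3 = 0.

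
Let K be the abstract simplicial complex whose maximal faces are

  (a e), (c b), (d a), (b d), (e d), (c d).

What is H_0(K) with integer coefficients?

H_0 ≅ Z.

We work with the vertex ordering a < b < c < d < e. The simplices of K, each written with vertices in increasing order, are:

  0-simplices (5): a, b, c, d, e
  1-simplices (6): ad, ae, bc, bd, cd, de

giving chain groups C_0 ≅ Z^5, C_1 ≅ Z^6.

Boundary ∂_1: C_1 → C_0 maps an edge to its endpoints' difference, ∂[p,q] = q − p.
As a 5×6 matrix over Z this has rank 4, with invariant factors (1,1,1,1).

Reading off H_k = ker ∂_k / im ∂_{k+1}:

  H_0: rank C_0 − rank ∂_1 = 5 − 4 = 1, and the invariant factors of ∂_1 are all 1, so H_0 = Z.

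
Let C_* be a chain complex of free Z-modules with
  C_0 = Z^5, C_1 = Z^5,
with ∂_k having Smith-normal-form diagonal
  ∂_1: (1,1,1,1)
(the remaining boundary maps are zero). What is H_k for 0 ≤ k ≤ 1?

H_0: b_0 = 5 − 0 − 4 = 1; torsion from ∂_1 factors > 1: none. So H_0 ≅ Z.
H_1: b_1 = 5 − 4 − 0 = 1; torsion from ∂_2 factors > 1: none. So H_1 ≅ Z.

H_0 ≅ Z,  H_1 ≅ Z.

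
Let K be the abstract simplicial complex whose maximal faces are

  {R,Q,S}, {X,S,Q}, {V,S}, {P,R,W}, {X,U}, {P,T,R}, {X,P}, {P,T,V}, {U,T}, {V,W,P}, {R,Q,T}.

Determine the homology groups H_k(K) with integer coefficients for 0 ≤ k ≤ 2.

Take the total order P < Q < R < S < T < U < V < W < X on the vertex set. Then K (dimension 2) consists of the simplices:

  0-simplices (9): P, Q, R, S, T, U, V, W, X
  1-simplices (18): PR, PT, PV, PW, PX, QR, QS, QT, QX, RS, RT, RW, SV, SX, TU, TV, UX, VW
  2-simplices (7): PRT, PRW, PTV, PVW, QRS, QRT, QSX

Hence C_0 ≅ Z^9, C_1 ≅ Z^18, C_2 ≅ Z^7.

∂_1: C_1 → C_0 maps an edge to its endpoints' difference, ∂[p,q] = q − p. For instance
  ∂UX = X − U.
The 9×18 boundary matrix has rank 8 and Smith normal form diag(1,1,1,1,1,1,1,1).

∂_2: C_2 → C_1 maps a triangle to the signed sum of its edges. For instance
  ∂QSX = SX − QX + QS,
  ∂PRW = RW − PW + PR.
As a 18×7 matrix over Z this has rank 7, with invariant factors (1,1,1,1,1,1,1).

Now H_k = ker ∂_k / im ∂_{k+1}, so:

  H_0: rank C_0 − rank ∂_1 = 9 − 8 = 1, and the invariant factors of ∂_1 are all 1, so H_0 = Z.
  H_1: rank ker ∂_1 − rank ∂_2 = (18 − 8) − 7 = 3, and the invariant factors of ∂_2 are all 1, so H_1 = Z^3.
  H_2: rank ker ∂_2 − rank ∂_3 = (7 − 7) − 0 = 0, and there is no ∂_3, so H_2 = 0.

As a check, the Euler characteristic is 9 − 18 + 7 = -2, which agrees with 1 − 3 + 0 = -2.

H_0 = Z,  H_1 = Z^3,  H_2 = 0.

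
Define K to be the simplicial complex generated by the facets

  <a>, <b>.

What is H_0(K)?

H_0 = Z^2.

Order the vertices as a < b. Listing each simplex with vertices in this order, K has dimension 0 with simplices:

  0-simplices (2): a, b

Hence C_0 ≅ Z^2.

From H_k ≅ ker(∂_k) / im(∂_{k+1}) we obtain:

  H_0: rank C_0 − rank ∂_1 = 2 − 0 = 2, and there is no ∂_1, so H_0 = Z^2.

(K is a triangulation of a set of 2 points.)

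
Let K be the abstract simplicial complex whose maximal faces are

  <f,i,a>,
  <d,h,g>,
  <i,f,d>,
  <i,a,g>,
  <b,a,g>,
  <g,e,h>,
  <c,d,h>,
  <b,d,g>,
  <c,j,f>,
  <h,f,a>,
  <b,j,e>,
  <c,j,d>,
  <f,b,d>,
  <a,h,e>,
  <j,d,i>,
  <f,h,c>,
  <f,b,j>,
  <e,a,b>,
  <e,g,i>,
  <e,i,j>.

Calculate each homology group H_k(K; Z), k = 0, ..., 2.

Fix the vertex order a < b < c < d < e < f < g < h < i < j and write every simplex with vertices in increasing order. Then dim K = 2 and the simplices of K are:

  0-simplices (10): a, b, c, d, e, f, g, h, i, j
  1-simplices (30): ab, ae, af, ag, ah, ai, bd, be, bf, bg, bj, cd, cf, ch, cj, df, dg, dh, di, dj, eg, eh, ei, ej, fh, fi, fj, gh, gi, ij
  2-simplices (20): abe, abg, aeh, afh, afi, agi, bdf, bdg, bej, bfj, cdh, cdj, cfh, cfj, dfi, dgh, dij, egh, egi, eij

giving chain groups C_0 ≅ Z^10, C_1 ≅ Z^30, C_2 ≅ Z^20.

Boundary ∂_1: C_1 → C_0 sends each edge [p,q] (with p < q) to q − p.
As a 10×30 matrix over Z this has rank 9, with invariant factors (1,1,1,1,1,1,1,1,1).

∂_2: C_2 → C_1 acts by ∂[p,q,r] = [q,r] − [p,r] + [p,q]. For instance
  ∂cfj = fj − cj + cf,
  ∂cfh = fh − ch + cf.
As a 30×20 matrix over Z this has rank 20, with invariant factors (1,1,1,1,1,1,1,1,1,1,1,1,1,1,1,1,1,1,1,2).

From H_k ≅ ker(∂_k) / im(∂_{k+1}) we obtain:

  H_0: rank C_0 − rank ∂_1 = 10 − 9 = 1, and the invariant factors of ∂_1 are all 1, so H_0 = Z.
  H_1: rank ker ∂_1 − rank ∂_2 = (30 − 9) − 20 = 1, and ∂_2 has invariant factor 2 > 1, so H_1 = Z × Z/2.
  H_2: rank ker ∂_2 − rank ∂_3 = (20 − 20) − 0 = 0, and there is no ∂_3, so H_2 = 0.

H_0 = Z,  H_1 = Z × Z/2,  H_2 = 0.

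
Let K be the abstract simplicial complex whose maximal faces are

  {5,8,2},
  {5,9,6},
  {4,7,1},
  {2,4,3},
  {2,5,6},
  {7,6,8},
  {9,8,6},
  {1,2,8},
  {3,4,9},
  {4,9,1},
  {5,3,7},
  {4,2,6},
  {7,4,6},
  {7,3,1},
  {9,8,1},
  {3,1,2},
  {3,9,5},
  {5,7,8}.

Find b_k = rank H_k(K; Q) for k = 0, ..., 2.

Take the total order 1 < 2 < 3 < 4 < 5 < 6 < 7 < 8 < 9 on the vertex set. Then K (dimension 2) consists of the simplices:

  0-simplices (9): [1], [2], [3], [4], [5], [6], [7], [8], [9]
  1-simplices (27): (27 of them)
  2-simplices (18): [1,2,3], [1,2,8], [1,3,7], [1,4,7], [1,4,9], [1,8,9], [2,3,4], [2,4,6], [2,5,6], [2,5,8], [3,4,9], [3,5,7], [3,5,9], [4,6,7], [5,6,9], [5,7,8], [6,7,8], [6,8,9]

giving chain groups C_0 ≅ Z^9, C_1 ≅ Z^27, C_2 ≅ Z^18.

The boundary map ∂_1: C_1 → C_0 sends each edge [p,q] (with p < q) to q − p. For instance
  ∂[1,9] = [9] − [1].
The 9×27 boundary matrix has rank 8 and Smith normal form diag(1,1,1,1,1,1,1,1).

The boundary map ∂_2: C_2 → C_1 maps a triangle to the signed sum of its edges. For instance
  ∂[2,5,6] = [5,6] − [2,6] + [2,5],
  ∂[1,2,8] = [2,8] − [1,8] + [1,2].
As a 27×18 matrix over Z this has rank 18, with invariant factors (1,1,1,1,1,1,1,1,1,1,1,1,1,1,1,1,1,2).

Now H_k = ker ∂_k / im ∂_{k+1}, so:

  H_0: rank C_0 − rank ∂_1 = 9 − 8 = 1, and the invariant factors of ∂_1 are all 1, so H_0 = Z.
  H_1: rank ker ∂_1 − rank ∂_2 = (27 − 8) − 18 = 1, and ∂_2 has invariant factor 2 > 1, so H_1 = Z ⊕ Z/2Z.
  H_2: rank ker ∂_2 − rank ∂_3 = (18 − 18) − 0 = 0, and there is no ∂_3, so H_2 = 0.

Hence the Betti numbers are b_0 = 1, b_1 = 1, b_2 = 0.

b_0 = 1, b_1 = 1, b_2 = 0.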